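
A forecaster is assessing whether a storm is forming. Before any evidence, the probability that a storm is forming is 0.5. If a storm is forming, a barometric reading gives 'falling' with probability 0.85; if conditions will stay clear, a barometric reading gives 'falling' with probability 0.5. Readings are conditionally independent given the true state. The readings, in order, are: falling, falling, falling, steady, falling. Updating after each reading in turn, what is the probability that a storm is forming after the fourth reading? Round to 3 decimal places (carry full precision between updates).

After 'falling': P(storm) = 0.85·0.5000 / (0.85·0.5000 + 0.5·0.5000) ≈ 0.6296
After 'falling': P(storm) = 0.85·0.6296 / (0.85·0.6296 + 0.5·0.3704) ≈ 0.7429
After 'falling': P(storm) = 0.85·0.7429 / (0.85·0.7429 + 0.5·0.2571) ≈ 0.8309
After 'steady': P(storm) = 0.15·0.8309 / (0.15·0.8309 + 0.5·0.1691) ≈ 0.5958

0.596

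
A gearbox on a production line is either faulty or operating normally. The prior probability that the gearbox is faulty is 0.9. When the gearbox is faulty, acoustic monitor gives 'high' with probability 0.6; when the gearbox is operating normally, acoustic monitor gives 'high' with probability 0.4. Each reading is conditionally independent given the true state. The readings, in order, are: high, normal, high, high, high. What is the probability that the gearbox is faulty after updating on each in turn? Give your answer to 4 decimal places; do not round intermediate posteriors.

0.9681

After 'high': P(faulty) = 0.6·0.9000 / (0.6·0.9000 + 0.4·0.1000) ≈ 0.9310
After 'normal': P(faulty) = 0.4·0.9310 / (0.4·0.9310 + 0.6·0.0690) ≈ 0.9000
After 'high': P(faulty) = 0.6·0.9000 / (0.6·0.9000 + 0.4·0.1000) ≈ 0.9310
After 'high': P(faulty) = 0.6·0.9310 / (0.6·0.9310 + 0.4·0.0690) ≈ 0.9529
After 'high': P(faulty) = 0.6·0.9529 / (0.6·0.9529 + 0.4·0.0471) ≈ 0.9681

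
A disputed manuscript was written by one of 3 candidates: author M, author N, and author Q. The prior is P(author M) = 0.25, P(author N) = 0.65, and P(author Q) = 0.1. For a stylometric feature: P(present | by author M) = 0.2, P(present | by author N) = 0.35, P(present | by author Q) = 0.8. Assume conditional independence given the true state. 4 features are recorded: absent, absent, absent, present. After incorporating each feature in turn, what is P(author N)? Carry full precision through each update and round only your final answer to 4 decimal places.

0.7042

Each posterior becomes the prior for the next update.
After 'absent': normaliser = 0.8·0.2500 + 0.65·0.6500 + 0.2·0.1000; P(author M) ≈ 0.3113, P(author N) ≈ 0.6576, P(author Q) ≈ 0.0311
After 'absent': normaliser = 0.8·0.3113 + 0.65·0.6576 + 0.2·0.0311; P(author M) ≈ 0.3648, P(author N) ≈ 0.6261, P(author Q) ≈ 0.0091
After 'absent': normaliser = 0.8·0.3648 + 0.65·0.6261 + 0.2·0.0091; P(author M) ≈ 0.4165, P(author N) ≈ 0.5809, P(author Q) ≈ 0.0026
After 'present': normaliser = 0.2·0.4165 + 0.35·0.5809 + 0.8·0.0026; P(author M) ≈ 0.2886, P(author N) ≈ 0.7042, P(author Q) ≈ 0.0072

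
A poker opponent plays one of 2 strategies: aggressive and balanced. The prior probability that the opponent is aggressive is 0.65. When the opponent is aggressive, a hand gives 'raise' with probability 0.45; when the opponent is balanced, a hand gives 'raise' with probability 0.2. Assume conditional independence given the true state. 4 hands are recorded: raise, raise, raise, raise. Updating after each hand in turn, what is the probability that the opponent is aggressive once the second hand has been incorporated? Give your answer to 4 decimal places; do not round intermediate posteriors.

After 'raise': P(aggressive) = 0.45·0.6500 / (0.45·0.6500 + 0.2·0.3500) ≈ 0.8069
After 'raise': P(aggressive) = 0.45·0.8069 / (0.45·0.8069 + 0.2·0.1931) ≈ 0.9039

0.9039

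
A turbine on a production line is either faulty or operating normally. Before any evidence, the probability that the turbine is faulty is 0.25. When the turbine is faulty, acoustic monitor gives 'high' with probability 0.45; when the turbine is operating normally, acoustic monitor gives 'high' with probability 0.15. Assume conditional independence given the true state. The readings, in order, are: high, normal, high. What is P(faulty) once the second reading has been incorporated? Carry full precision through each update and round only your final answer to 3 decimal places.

Each posterior becomes the prior for the next update.
After 'high': P(faulty) = 0.45·0.2500 / (0.45·0.2500 + 0.15·0.7500) ≈ 0.5000
After 'normal': P(faulty) = 0.55·0.5000 / (0.55·0.5000 + 0.85·0.5000) ≈ 0.3929

0.393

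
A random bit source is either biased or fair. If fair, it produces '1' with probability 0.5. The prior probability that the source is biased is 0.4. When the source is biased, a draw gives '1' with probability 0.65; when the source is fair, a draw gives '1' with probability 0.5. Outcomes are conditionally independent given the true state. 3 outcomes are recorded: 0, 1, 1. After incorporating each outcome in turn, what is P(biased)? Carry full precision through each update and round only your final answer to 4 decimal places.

Apply Bayes' rule sequentially, carrying P(biased) forward.
After '0': P(biased) = 0.35·0.4000 / (0.35·0.4000 + 0.5·0.6000) ≈ 0.3182
After '1': P(biased) = 0.65·0.3182 / (0.65·0.3182 + 0.5·0.6818) ≈ 0.3776
After '1': P(biased) = 0.65·0.3776 / (0.65·0.3776 + 0.5·0.6224) ≈ 0.4409

0.4409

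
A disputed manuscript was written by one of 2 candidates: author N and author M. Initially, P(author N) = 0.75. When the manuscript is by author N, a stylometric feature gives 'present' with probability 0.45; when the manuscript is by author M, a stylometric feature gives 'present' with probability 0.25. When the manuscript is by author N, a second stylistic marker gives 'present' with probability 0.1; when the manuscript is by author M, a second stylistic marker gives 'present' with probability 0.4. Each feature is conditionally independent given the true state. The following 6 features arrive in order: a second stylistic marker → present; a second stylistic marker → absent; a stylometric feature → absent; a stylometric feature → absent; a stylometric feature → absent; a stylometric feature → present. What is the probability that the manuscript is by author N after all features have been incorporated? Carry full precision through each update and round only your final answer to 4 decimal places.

0.4440

After a second stylistic marker='present': P(author N) = 0.1·0.7500 / (0.1·0.7500 + 0.4·0.2500) ≈ 0.4286
After a second stylistic marker='absent': P(author N) = 0.9·0.4286 / (0.9·0.4286 + 0.6·0.5714) ≈ 0.5294
After a stylometric feature='absent': P(author N) = 0.55·0.5294 / (0.55·0.5294 + 0.75·0.4706) ≈ 0.4521
After a stylometric feature='absent': P(author N) = 0.55·0.4521 / (0.55·0.4521 + 0.75·0.5479) ≈ 0.3769
After a stylometric feature='absent': P(author N) = 0.55·0.3769 / (0.55·0.3769 + 0.75·0.6231) ≈ 0.3073
After a stylometric feature='present': P(author N) = 0.45·0.3073 / (0.45·0.3073 + 0.25·0.6927) ≈ 0.4440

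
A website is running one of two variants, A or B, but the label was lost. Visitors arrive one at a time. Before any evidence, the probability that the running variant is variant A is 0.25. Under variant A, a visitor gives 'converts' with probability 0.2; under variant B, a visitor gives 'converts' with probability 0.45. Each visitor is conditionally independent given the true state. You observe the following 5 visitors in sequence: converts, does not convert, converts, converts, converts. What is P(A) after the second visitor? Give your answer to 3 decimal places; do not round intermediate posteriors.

0.177

Apply Bayes' rule sequentially, carrying P(A) forward.
After 'converts': P(A) = 0.2·0.2500 / (0.2·0.2500 + 0.45·0.7500) ≈ 0.1290
After 'does not convert': P(A) = 0.8·0.1290 / (0.8·0.1290 + 0.55·0.8710) ≈ 0.1773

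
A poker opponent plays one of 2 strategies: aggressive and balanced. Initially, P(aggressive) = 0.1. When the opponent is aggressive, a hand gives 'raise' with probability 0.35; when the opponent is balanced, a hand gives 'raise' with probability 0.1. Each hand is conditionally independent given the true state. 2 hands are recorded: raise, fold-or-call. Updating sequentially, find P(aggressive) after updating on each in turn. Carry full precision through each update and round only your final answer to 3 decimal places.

After 'raise': P(aggressive) = 0.35·0.1000 / (0.35·0.1000 + 0.1·0.9000) ≈ 0.2800
After 'fold-or-call': P(aggressive) = 0.65·0.2800 / (0.65·0.2800 + 0.9·0.7200) ≈ 0.2193

0.219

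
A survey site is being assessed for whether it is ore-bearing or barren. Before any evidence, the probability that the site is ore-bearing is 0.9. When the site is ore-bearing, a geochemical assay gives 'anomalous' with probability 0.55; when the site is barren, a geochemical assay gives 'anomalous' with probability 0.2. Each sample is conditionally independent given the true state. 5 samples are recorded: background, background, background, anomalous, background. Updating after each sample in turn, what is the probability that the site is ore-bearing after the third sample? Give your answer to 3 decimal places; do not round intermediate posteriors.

After 'background': P(ore) = 0.45·0.9000 / (0.45·0.9000 + 0.8·0.1000) ≈ 0.8351
After 'background': P(ore) = 0.45·0.8351 / (0.45·0.8351 + 0.8·0.1649) ≈ 0.7401
After 'background': P(ore) = 0.45·0.7401 / (0.45·0.7401 + 0.8·0.2599) ≈ 0.6157

0.616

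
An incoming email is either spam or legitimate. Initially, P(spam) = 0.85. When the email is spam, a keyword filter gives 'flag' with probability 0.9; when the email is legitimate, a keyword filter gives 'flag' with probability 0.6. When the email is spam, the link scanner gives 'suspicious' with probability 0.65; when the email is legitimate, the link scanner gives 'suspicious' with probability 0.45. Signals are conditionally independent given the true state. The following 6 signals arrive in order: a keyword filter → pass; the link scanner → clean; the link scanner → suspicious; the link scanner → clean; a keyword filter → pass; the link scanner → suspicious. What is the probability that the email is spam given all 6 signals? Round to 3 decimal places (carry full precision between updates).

Each posterior becomes the prior for the next update.
After a keyword filter='pass': P(spam) = 0.1·0.8500 / (0.1·0.8500 + 0.4·0.1500) ≈ 0.5862
After the link scanner='clean': P(spam) = 0.35·0.5862 / (0.35·0.5862 + 0.55·0.4138) ≈ 0.4741
After the link scanner='suspicious': P(spam) = 0.65·0.4741 / (0.65·0.4741 + 0.45·0.5259) ≈ 0.5656
After the link scanner='clean': P(spam) = 0.35·0.5656 / (0.35·0.5656 + 0.55·0.4344) ≈ 0.4532
After a keyword filter='pass': P(spam) = 0.1·0.4532 / (0.1·0.4532 + 0.4·0.5468) ≈ 0.1716
After the link scanner='suspicious': P(spam) = 0.65·0.1716 / (0.65·0.1716 + 0.45·0.8284) ≈ 0.2303

0.230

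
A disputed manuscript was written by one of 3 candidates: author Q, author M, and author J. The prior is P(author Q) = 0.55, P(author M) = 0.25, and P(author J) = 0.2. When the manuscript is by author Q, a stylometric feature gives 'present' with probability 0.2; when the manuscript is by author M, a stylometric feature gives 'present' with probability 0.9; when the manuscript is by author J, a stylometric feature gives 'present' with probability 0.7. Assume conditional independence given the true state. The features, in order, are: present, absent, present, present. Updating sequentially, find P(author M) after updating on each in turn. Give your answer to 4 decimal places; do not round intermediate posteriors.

0.4306

Each posterior becomes the prior for the next update.
After 'present': normaliser = 0.2·0.5500 + 0.9·0.2500 + 0.7·0.2000; P(author Q) ≈ 0.2316, P(author M) ≈ 0.4737, P(author J) ≈ 0.2947
After 'absent': normaliser = 0.8·0.2316 + 0.1·0.4737 + 0.3·0.2947; P(author Q) ≈ 0.5770, P(author M) ≈ 0.1475, P(author J) ≈ 0.2754
After 'present': normaliser = 0.2·0.5770 + 0.9·0.1475 + 0.7·0.2754; P(author Q) ≈ 0.2617, P(author M) ≈ 0.3011, P(author J) ≈ 0.4372
After 'present': normaliser = 0.2·0.2617 + 0.9·0.3011 + 0.7·0.4372; P(author Q) ≈ 0.0832, P(author M) ≈ 0.4306, P(author J) ≈ 0.4862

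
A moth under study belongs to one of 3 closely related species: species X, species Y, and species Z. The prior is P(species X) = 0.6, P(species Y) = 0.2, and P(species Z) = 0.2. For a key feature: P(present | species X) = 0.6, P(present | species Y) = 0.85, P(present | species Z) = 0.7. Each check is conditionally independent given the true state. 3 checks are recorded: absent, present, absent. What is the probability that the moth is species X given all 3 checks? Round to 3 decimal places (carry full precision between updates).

After 'absent': normaliser = 0.4·0.6000 + 0.15·0.2000 + 0.3·0.2000; P(species X) ≈ 0.7273, P(species Y) ≈ 0.0909, P(species Z) ≈ 0.1818
After 'present': normaliser = 0.6·0.7273 + 0.85·0.0909 + 0.7·0.1818; P(species X) ≈ 0.6809, P(species Y) ≈ 0.1206, P(species Z) ≈ 0.1986
After 'absent': normaliser = 0.4·0.6809 + 0.15·0.1206 + 0.3·0.1986; P(species X) ≈ 0.7781, P(species Y) ≈ 0.0517, P(species Z) ≈ 0.1702

0.778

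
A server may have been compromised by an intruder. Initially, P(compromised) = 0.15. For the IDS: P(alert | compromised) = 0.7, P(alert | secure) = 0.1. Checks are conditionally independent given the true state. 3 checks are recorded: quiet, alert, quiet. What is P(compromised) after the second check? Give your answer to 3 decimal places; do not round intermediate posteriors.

Apply Bayes' rule sequentially, carrying P(compromised) forward.
After 'quiet': P(compromised) = 0.3·0.1500 / (0.3·0.1500 + 0.9·0.8500) ≈ 0.0556
After 'alert': P(compromised) = 0.7·0.0556 / (0.7·0.0556 + 0.1·0.9444) ≈ 0.2917

0.292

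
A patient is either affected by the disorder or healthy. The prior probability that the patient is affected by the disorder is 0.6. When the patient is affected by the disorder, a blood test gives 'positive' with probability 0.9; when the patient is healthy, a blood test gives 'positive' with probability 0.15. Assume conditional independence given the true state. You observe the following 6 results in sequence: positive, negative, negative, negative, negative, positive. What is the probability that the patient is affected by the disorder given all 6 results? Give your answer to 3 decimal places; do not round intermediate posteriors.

0.010

After 'positive': P(affected) = 0.9·0.6000 / (0.9·0.6000 + 0.15·0.4000) ≈ 0.9000
After 'negative': P(affected) = 0.1·0.9000 / (0.1·0.9000 + 0.85·0.1000) ≈ 0.5143
After 'negative': P(affected) = 0.1·0.5143 / (0.1·0.5143 + 0.85·0.4857) ≈ 0.1108
After 'negative': P(affected) = 0.1·0.1108 / (0.1·0.1108 + 0.85·0.8892) ≈ 0.0144
After 'negative': P(affected) = 0.1·0.0144 / (0.1·0.0144 + 0.85·0.9856) ≈ 0.0017
After 'positive': P(affected) = 0.9·0.0017 / (0.9·0.0017 + 0.15·0.9983) ≈ 0.0102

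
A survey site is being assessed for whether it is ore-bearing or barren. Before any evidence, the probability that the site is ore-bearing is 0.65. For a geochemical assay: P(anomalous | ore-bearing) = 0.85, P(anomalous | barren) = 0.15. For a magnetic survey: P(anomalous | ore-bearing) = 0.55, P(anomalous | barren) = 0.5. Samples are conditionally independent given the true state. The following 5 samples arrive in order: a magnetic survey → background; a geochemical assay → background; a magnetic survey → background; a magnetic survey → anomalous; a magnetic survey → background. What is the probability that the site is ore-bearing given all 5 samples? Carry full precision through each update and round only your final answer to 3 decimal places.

0.208

Each posterior becomes the prior for the next update.
After a magnetic survey='background': P(ore) = 0.45·0.6500 / (0.45·0.6500 + 0.5·0.3500) ≈ 0.6257
After a geochemical assay='background': P(ore) = 0.15·0.6257 / (0.15·0.6257 + 0.85·0.3743) ≈ 0.2278
After a magnetic survey='background': P(ore) = 0.45·0.2278 / (0.45·0.2278 + 0.5·0.7722) ≈ 0.2098
After a magnetic survey='anomalous': P(ore) = 0.55·0.2098 / (0.55·0.2098 + 0.5·0.7902) ≈ 0.2260
After a magnetic survey='background': P(ore) = 0.45·0.2260 / (0.45·0.2260 + 0.5·0.7740) ≈ 0.2081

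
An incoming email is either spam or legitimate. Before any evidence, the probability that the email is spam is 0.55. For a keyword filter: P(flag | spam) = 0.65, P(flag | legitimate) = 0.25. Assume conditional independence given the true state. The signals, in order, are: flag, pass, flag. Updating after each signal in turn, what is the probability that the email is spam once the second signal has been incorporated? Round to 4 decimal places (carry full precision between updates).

0.5973

After 'flag': P(spam) = 0.65·0.5500 / (0.65·0.5500 + 0.25·0.4500) ≈ 0.7606
After 'pass': P(spam) = 0.35·0.7606 / (0.35·0.7606 + 0.75·0.2394) ≈ 0.5973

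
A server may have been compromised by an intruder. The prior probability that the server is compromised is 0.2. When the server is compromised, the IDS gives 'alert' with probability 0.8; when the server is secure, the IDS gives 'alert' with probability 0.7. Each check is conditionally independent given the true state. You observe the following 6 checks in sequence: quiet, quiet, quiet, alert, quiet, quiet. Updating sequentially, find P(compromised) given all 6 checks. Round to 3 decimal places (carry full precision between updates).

0.036

After 'quiet': P(compromised) = 0.2·0.2000 / (0.2·0.2000 + 0.3·0.8000) ≈ 0.1429
After 'quiet': P(compromised) = 0.2·0.1429 / (0.2·0.1429 + 0.3·0.8571) ≈ 0.1000
After 'quiet': P(compromised) = 0.2·0.1000 / (0.2·0.1000 + 0.3·0.9000) ≈ 0.0690
After 'alert': P(compromised) = 0.8·0.0690 / (0.8·0.0690 + 0.7·0.9310) ≈ 0.0780
After 'quiet': P(compromised) = 0.2·0.0780 / (0.2·0.0780 + 0.3·0.9220) ≈ 0.0534
After 'quiet': P(compromised) = 0.2·0.0534 / (0.2·0.0534 + 0.3·0.9466) ≈ 0.0363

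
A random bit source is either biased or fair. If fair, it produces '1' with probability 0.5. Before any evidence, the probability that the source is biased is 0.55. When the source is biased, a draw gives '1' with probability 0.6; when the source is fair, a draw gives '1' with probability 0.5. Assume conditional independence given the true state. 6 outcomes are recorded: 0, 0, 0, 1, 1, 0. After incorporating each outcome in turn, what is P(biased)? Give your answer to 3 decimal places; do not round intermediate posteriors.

0.419

Each posterior becomes the prior for the next update.
After '0': P(biased) = 0.4·0.5500 / (0.4·0.5500 + 0.5·0.4500) ≈ 0.4944
After '0': P(biased) = 0.4·0.4944 / (0.4·0.4944 + 0.5·0.5056) ≈ 0.4389
After '0': P(biased) = 0.4·0.4389 / (0.4·0.4389 + 0.5·0.5611) ≈ 0.3849
After '1': P(biased) = 0.6·0.3849 / (0.6·0.3849 + 0.5·0.6151) ≈ 0.4289
After '1': P(biased) = 0.6·0.4289 / (0.6·0.4289 + 0.5·0.5711) ≈ 0.4740
After '0': P(biased) = 0.4·0.4740 / (0.4·0.4740 + 0.5·0.5260) ≈ 0.4189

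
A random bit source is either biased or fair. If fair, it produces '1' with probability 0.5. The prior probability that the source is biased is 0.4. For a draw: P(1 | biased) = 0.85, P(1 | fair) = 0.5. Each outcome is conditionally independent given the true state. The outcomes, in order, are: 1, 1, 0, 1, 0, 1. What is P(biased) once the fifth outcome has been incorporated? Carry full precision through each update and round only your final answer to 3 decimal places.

After '1': P(biased) = 0.85·0.4000 / (0.85·0.4000 + 0.5·0.6000) ≈ 0.5312
After '1': P(biased) = 0.85·0.5312 / (0.85·0.5312 + 0.5·0.4688) ≈ 0.6583
After '0': P(biased) = 0.15·0.6583 / (0.15·0.6583 + 0.5·0.3417) ≈ 0.3663
After '1': P(biased) = 0.85·0.3663 / (0.85·0.3663 + 0.5·0.6337) ≈ 0.4956
After '0': P(biased) = 0.15·0.4956 / (0.15·0.4956 + 0.5·0.5044) ≈ 0.2277

0.228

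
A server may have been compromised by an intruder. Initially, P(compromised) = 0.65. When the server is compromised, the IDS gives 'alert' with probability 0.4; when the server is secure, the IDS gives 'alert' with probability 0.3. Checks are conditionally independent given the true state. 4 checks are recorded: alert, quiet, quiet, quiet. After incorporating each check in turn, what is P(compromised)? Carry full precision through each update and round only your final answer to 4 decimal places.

Apply Bayes' rule sequentially, carrying P(compromised) forward.
After 'alert': P(compromised) = 0.4·0.6500 / (0.4·0.6500 + 0.3·0.3500) ≈ 0.7123
After 'quiet': P(compromised) = 0.6·0.7123 / (0.6·0.7123 + 0.7·0.2877) ≈ 0.6797
After 'quiet': P(compromised) = 0.6·0.6797 / (0.6·0.6797 + 0.7·0.3203) ≈ 0.6453
After 'quiet': P(compromised) = 0.6·0.6453 / (0.6·0.6453 + 0.7·0.3547) ≈ 0.6093

0.6093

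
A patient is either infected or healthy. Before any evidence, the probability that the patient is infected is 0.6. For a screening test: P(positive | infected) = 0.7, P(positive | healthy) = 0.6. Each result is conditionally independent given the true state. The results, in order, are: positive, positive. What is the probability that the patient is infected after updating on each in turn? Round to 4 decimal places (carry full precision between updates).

0.6712

Each posterior becomes the prior for the next update.
After 'positive': P(infected) = 0.7·0.6000 / (0.7·0.6000 + 0.6·0.4000) ≈ 0.6364
After 'positive': P(infected) = 0.7·0.6364 / (0.7·0.6364 + 0.6·0.3636) ≈ 0.6712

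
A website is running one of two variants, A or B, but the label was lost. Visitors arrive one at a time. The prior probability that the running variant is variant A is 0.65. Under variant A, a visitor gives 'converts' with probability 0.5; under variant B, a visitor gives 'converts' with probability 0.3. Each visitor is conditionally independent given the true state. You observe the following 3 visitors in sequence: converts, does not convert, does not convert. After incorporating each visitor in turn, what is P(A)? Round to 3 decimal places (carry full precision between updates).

0.612

Each posterior becomes the prior for the next update.
After 'converts': P(A) = 0.5·0.6500 / (0.5·0.6500 + 0.3·0.3500) ≈ 0.7558
After 'does not convert': P(A) = 0.5·0.7558 / (0.5·0.7558 + 0.7·0.2442) ≈ 0.6886
After 'does not convert': P(A) = 0.5·0.6886 / (0.5·0.6886 + 0.7·0.3114) ≈ 0.6123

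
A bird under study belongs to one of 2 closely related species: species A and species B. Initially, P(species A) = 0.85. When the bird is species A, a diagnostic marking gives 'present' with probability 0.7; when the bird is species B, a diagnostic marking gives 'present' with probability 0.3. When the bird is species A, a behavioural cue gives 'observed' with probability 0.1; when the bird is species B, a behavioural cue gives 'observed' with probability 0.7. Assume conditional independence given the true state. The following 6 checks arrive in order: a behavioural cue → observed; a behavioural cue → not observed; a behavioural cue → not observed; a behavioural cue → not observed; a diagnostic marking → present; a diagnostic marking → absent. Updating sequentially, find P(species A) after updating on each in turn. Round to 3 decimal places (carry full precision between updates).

0.956

After a behavioural cue='observed': P(species A) = 0.1·0.8500 / (0.1·0.8500 + 0.7·0.1500) ≈ 0.4474
After a behavioural cue='not observed': P(species A) = 0.9·0.4474 / (0.9·0.4474 + 0.3·0.5526) ≈ 0.7083
After a behavioural cue='not observed': P(species A) = 0.9·0.7083 / (0.9·0.7083 + 0.3·0.2917) ≈ 0.8793
After a behavioural cue='not observed': P(species A) = 0.9·0.8793 / (0.9·0.8793 + 0.3·0.1207) ≈ 0.9563
After a diagnostic marking='present': P(species A) = 0.7·0.9563 / (0.7·0.9563 + 0.3·0.0437) ≈ 0.9808
After a diagnostic marking='absent': P(species A) = 0.3·0.9808 / (0.3·0.9808 + 0.7·0.0192) ≈ 0.9563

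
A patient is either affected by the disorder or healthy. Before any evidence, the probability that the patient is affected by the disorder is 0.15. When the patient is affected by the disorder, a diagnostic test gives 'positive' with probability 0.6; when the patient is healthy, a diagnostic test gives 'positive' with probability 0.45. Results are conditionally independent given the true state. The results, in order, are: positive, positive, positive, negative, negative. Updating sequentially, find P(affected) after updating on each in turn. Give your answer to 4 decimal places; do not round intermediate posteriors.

After 'positive': P(affected) = 0.6·0.1500 / (0.6·0.1500 + 0.45·0.8500) ≈ 0.1905
After 'positive': P(affected) = 0.6·0.1905 / (0.6·0.1905 + 0.45·0.8095) ≈ 0.2388
After 'positive': P(affected) = 0.6·0.2388 / (0.6·0.2388 + 0.45·0.7612) ≈ 0.2949
After 'negative': P(affected) = 0.4·0.2949 / (0.4·0.2949 + 0.55·0.7051) ≈ 0.2333
After 'negative': P(affected) = 0.4·0.2333 / (0.4·0.2333 + 0.55·0.7667) ≈ 0.1812

0.1812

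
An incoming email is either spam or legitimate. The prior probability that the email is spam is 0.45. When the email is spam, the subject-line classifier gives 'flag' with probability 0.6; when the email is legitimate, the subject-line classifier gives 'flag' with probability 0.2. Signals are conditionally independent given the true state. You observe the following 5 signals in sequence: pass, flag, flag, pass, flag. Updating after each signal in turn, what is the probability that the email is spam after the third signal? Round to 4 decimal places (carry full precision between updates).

0.7864

After 'pass': P(spam) = 0.4·0.4500 / (0.4·0.4500 + 0.8·0.5500) ≈ 0.2903
After 'flag': P(spam) = 0.6·0.2903 / (0.6·0.2903 + 0.2·0.7097) ≈ 0.5510
After 'flag': P(spam) = 0.6·0.5510 / (0.6·0.5510 + 0.2·0.4490) ≈ 0.7864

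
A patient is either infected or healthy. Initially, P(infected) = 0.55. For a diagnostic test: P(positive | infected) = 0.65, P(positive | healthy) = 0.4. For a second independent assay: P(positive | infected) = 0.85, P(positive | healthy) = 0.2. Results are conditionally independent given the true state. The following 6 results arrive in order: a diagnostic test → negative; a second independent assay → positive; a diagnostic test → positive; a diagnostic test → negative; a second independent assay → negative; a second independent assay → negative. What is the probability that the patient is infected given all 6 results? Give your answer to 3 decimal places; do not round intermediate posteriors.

0.092

After a diagnostic test='negative': P(infected) = 0.35·0.5500 / (0.35·0.5500 + 0.6·0.4500) ≈ 0.4162
After a second independent assay='positive': P(infected) = 0.85·0.4162 / (0.85·0.4162 + 0.2·0.5838) ≈ 0.7519
After a diagnostic test='positive': P(infected) = 0.65·0.7519 / (0.65·0.7519 + 0.4·0.2481) ≈ 0.8312
After a diagnostic test='negative': P(infected) = 0.35·0.8312 / (0.35·0.8312 + 0.6·0.1688) ≈ 0.7418
After a second independent assay='negative': P(infected) = 0.15·0.7418 / (0.15·0.7418 + 0.8·0.2582) ≈ 0.3500
After a second independent assay='negative': P(infected) = 0.15·0.3500 / (0.15·0.3500 + 0.8·0.6500) ≈ 0.0917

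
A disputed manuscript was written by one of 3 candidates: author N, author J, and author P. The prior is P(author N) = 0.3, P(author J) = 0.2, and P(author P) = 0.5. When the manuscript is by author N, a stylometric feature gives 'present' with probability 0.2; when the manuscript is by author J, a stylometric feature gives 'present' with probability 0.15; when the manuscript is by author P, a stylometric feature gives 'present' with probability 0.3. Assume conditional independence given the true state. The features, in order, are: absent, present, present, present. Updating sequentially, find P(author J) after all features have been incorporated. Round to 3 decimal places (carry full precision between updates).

Each posterior becomes the prior for the next update.
After 'absent': normaliser = 0.8·0.3000 + 0.85·0.2000 + 0.7·0.5000; P(author N) ≈ 0.3158, P(author J) ≈ 0.2237, P(author P) ≈ 0.4605
After 'present': normaliser = 0.2·0.3158 + 0.15·0.2237 + 0.3·0.4605; P(author N) ≈ 0.2689, P(author J) ≈ 0.1429, P(author P) ≈ 0.5882
After 'present': normaliser = 0.2·0.2689 + 0.15·0.1429 + 0.3·0.5882; P(author N) ≈ 0.2137, P(author J) ≈ 0.0851, P(author P) ≈ 0.7012
After 'present': normaliser = 0.2·0.2137 + 0.15·0.0851 + 0.3·0.7012; P(author N) ≈ 0.1608, P(author J) ≈ 0.0480, P(author P) ≈ 0.7912

0.048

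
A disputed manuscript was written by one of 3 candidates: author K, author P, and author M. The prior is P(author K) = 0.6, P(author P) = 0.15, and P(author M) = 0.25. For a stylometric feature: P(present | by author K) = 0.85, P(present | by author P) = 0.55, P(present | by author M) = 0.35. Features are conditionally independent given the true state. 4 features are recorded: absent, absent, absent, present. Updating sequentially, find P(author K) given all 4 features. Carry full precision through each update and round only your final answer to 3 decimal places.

0.052

After 'absent': normaliser = 0.15·0.6000 + 0.45·0.1500 + 0.65·0.2500; P(author K) ≈ 0.2812, P(author P) ≈ 0.2109, P(author M) ≈ 0.5078
After 'absent': normaliser = 0.15·0.2812 + 0.45·0.2109 + 0.65·0.5078; P(author K) ≈ 0.0903, P(author P) ≈ 0.2032, P(author M) ≈ 0.7065
After 'absent': normaliser = 0.15·0.0903 + 0.45·0.2032 + 0.65·0.7065; P(author K) ≈ 0.0240, P(author P) ≈ 0.1620, P(author M) ≈ 0.8139
After 'present': normaliser = 0.85·0.0240 + 0.55·0.1620 + 0.35·0.8139; P(author K) ≈ 0.0517, P(author P) ≈ 0.2260, P(author M) ≈ 0.7223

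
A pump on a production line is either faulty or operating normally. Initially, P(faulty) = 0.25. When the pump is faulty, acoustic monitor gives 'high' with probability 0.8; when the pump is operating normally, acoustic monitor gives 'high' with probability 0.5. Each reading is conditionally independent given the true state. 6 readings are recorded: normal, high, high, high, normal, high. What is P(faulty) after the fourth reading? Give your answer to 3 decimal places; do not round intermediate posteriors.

0.353

After 'normal': P(faulty) = 0.2·0.2500 / (0.2·0.2500 + 0.5·0.7500) ≈ 0.1176
After 'high': P(faulty) = 0.8·0.1176 / (0.8·0.1176 + 0.5·0.8824) ≈ 0.1758
After 'high': P(faulty) = 0.8·0.1758 / (0.8·0.1758 + 0.5·0.8242) ≈ 0.2545
After 'high': P(faulty) = 0.8·0.2545 / (0.8·0.2545 + 0.5·0.7455) ≈ 0.3532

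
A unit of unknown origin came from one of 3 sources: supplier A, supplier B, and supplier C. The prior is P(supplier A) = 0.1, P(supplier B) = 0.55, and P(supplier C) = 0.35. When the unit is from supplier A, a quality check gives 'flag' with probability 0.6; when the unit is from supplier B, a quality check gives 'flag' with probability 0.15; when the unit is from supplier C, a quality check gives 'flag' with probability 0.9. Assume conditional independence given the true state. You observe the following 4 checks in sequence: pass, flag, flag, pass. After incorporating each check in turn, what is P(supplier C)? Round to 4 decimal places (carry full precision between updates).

0.1617

After 'pass': normaliser = 0.4·0.1000 + 0.85·0.5500 + 0.1·0.3500; P(supplier A) ≈ 0.0737, P(supplier B) ≈ 0.8618, P(supplier C) ≈ 0.0645
After 'flag': normaliser = 0.6·0.0737 + 0.15·0.8618 + 0.9·0.0645; P(supplier A) ≈ 0.1910, P(supplier B) ≈ 0.5582, P(supplier C) ≈ 0.2507
After 'flag': normaliser = 0.6·0.1910 + 0.15·0.5582 + 0.9·0.2507; P(supplier A) ≈ 0.2703, P(supplier B) ≈ 0.1975, P(supplier C) ≈ 0.5322
After 'pass': normaliser = 0.4·0.2703 + 0.85·0.1975 + 0.1·0.5322; P(supplier A) ≈ 0.3285, P(supplier B) ≈ 0.5099, P(supplier C) ≈ 0.1617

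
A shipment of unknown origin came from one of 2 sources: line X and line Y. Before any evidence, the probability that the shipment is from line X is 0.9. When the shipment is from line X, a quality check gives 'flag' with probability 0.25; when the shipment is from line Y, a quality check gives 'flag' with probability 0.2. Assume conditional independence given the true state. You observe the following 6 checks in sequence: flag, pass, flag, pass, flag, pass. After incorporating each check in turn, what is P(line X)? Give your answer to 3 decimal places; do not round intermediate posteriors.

0.935

After 'flag': P(line X) = 0.25·0.9000 / (0.25·0.9000 + 0.2·0.1000) ≈ 0.9184
After 'pass': P(line X) = 0.75·0.9184 / (0.75·0.9184 + 0.8·0.0816) ≈ 0.9134
After 'flag': P(line X) = 0.25·0.9134 / (0.25·0.9134 + 0.2·0.0866) ≈ 0.9295
After 'pass': P(line X) = 0.75·0.9295 / (0.75·0.9295 + 0.8·0.0705) ≈ 0.9251
After 'flag': P(line X) = 0.25·0.9251 / (0.25·0.9251 + 0.2·0.0749) ≈ 0.9392
After 'pass': P(line X) = 0.75·0.9392 / (0.75·0.9392 + 0.8·0.0608) ≈ 0.9354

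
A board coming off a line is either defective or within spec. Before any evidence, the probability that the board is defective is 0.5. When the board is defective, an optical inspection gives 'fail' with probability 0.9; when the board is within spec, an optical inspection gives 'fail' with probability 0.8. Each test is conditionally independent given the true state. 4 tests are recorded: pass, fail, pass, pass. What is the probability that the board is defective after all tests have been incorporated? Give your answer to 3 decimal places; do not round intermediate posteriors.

0.123

Each posterior becomes the prior for the next update.
After 'pass': P(defective) = 0.1·0.5000 / (0.1·0.5000 + 0.2·0.5000) ≈ 0.3333
After 'fail': P(defective) = 0.9·0.3333 / (0.9·0.3333 + 0.8·0.6667) ≈ 0.3600
After 'pass': P(defective) = 0.1·0.3600 / (0.1·0.3600 + 0.2·0.6400) ≈ 0.2195
After 'pass': P(defective) = 0.1·0.2195 / (0.1·0.2195 + 0.2·0.7805) ≈ 0.1233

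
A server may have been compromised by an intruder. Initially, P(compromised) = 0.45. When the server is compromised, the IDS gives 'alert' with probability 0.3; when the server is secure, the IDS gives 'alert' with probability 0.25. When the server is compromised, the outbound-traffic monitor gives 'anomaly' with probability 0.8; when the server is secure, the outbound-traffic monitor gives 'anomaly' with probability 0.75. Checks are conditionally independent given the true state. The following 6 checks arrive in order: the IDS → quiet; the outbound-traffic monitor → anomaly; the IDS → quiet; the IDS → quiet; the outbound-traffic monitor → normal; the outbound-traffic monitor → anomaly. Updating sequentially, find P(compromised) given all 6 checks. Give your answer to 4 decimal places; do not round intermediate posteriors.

After the IDS='quiet': P(compromised) = 0.7·0.4500 / (0.7·0.4500 + 0.75·0.5500) ≈ 0.4330
After the outbound-traffic monitor='anomaly': P(compromised) = 0.8·0.4330 / (0.8·0.4330 + 0.75·0.5670) ≈ 0.4489
After the IDS='quiet': P(compromised) = 0.7·0.4489 / (0.7·0.4489 + 0.75·0.5511) ≈ 0.4319
After the IDS='quiet': P(compromised) = 0.7·0.4319 / (0.7·0.4319 + 0.75·0.5681) ≈ 0.4151
After the outbound-traffic monitor='normal': P(compromised) = 0.2·0.4151 / (0.2·0.4151 + 0.25·0.5849) ≈ 0.3621
After the outbound-traffic monitor='anomaly': P(compromised) = 0.8·0.3621 / (0.8·0.3621 + 0.75·0.6379) ≈ 0.3771

0.3771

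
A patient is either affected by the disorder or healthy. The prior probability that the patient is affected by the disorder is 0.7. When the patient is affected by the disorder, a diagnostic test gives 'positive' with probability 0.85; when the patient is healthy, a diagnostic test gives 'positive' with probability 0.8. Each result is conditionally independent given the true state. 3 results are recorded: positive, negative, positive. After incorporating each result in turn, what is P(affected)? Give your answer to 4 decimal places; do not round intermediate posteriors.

0.6639

After 'positive': P(affected) = 0.85·0.7000 / (0.85·0.7000 + 0.8·0.3000) ≈ 0.7126
After 'negative': P(affected) = 0.15·0.7126 / (0.15·0.7126 + 0.2·0.2874) ≈ 0.6503
After 'positive': P(affected) = 0.85·0.6503 / (0.85·0.6503 + 0.8·0.3497) ≈ 0.6639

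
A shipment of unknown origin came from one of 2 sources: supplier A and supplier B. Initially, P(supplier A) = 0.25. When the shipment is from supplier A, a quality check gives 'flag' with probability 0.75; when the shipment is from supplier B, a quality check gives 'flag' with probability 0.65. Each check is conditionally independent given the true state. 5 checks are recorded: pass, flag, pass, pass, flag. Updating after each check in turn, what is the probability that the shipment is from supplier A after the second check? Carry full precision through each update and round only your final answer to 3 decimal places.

0.216

After 'pass': P(supplier A) = 0.25·0.2500 / (0.25·0.2500 + 0.35·0.7500) ≈ 0.1923
After 'flag': P(supplier A) = 0.75·0.1923 / (0.75·0.1923 + 0.65·0.8077) ≈ 0.2155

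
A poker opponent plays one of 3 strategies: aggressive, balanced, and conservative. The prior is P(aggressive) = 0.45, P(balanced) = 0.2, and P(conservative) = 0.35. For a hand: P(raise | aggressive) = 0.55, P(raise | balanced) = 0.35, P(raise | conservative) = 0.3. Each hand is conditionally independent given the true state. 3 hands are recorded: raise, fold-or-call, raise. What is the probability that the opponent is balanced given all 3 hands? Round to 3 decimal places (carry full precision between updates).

Apply Bayes' rule sequentially, carrying P(balanced) forward.
After 'raise': normaliser = 0.55·0.4500 + 0.35·0.2000 + 0.3·0.3500; P(aggressive) ≈ 0.5858, P(balanced) ≈ 0.1657, P(conservative) ≈ 0.2485
After 'fold-or-call': normaliser = 0.45·0.5858 + 0.65·0.1657 + 0.7·0.2485; P(aggressive) ≈ 0.4835, P(balanced) ≈ 0.1975, P(conservative) ≈ 0.3190
After 'raise': normaliser = 0.55·0.4835 + 0.35·0.1975 + 0.3·0.3190; P(aggressive) ≈ 0.6173, P(balanced) ≈ 0.1605, P(conservative) ≈ 0.2222

0.160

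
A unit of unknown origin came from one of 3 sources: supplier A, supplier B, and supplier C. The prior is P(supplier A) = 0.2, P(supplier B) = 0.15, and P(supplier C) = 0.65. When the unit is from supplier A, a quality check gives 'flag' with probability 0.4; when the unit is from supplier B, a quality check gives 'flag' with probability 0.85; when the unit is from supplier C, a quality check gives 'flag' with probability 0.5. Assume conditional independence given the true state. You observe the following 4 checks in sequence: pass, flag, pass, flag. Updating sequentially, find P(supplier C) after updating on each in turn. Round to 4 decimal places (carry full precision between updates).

Apply Bayes' rule sequentially, carrying P(supplier C) forward.
After 'pass': normaliser = 0.6·0.2000 + 0.15·0.1500 + 0.5·0.6500; P(supplier A) ≈ 0.2567, P(supplier B) ≈ 0.0481, P(supplier C) ≈ 0.6952
After 'flag': normaliser = 0.4·0.2567 + 0.85·0.0481 + 0.5·0.6952; P(supplier A) ≈ 0.2090, P(supplier B) ≈ 0.0833, P(supplier C) ≈ 0.7077
After 'pass': normaliser = 0.6·0.2090 + 0.15·0.0833 + 0.5·0.7077; P(supplier A) ≈ 0.2551, P(supplier B) ≈ 0.0254, P(supplier C) ≈ 0.7195
After 'flag': normaliser = 0.4·0.2551 + 0.85·0.0254 + 0.5·0.7195; P(supplier A) ≈ 0.2111, P(supplier B) ≈ 0.0447, P(supplier C) ≈ 0.7443

0.7443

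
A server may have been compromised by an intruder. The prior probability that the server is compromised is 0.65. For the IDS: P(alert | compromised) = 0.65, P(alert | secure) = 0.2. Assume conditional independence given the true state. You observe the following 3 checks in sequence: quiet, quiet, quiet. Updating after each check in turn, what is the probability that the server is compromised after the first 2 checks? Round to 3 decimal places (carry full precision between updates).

0.262

After 'quiet': P(compromised) = 0.35·0.6500 / (0.35·0.6500 + 0.8·0.3500) ≈ 0.4483
After 'quiet': P(compromised) = 0.35·0.4483 / (0.35·0.4483 + 0.8·0.5517) ≈ 0.2622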